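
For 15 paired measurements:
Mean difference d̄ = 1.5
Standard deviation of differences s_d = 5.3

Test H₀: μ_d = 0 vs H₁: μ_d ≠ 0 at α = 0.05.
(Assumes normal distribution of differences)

Answer: t = 1.0961, fail to reject H₀

Derivation:
df = n - 1 = 14
SE = s_d/√n = 5.3/√15 = 1.3685
t = d̄/SE = 1.5/1.3685 = 1.0961
Critical value: t_{0.025,14} = ±2.145
p-value ≈ 0.2915
Decision: fail to reject H₀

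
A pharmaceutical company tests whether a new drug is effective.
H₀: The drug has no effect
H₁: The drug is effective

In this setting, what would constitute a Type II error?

Type I error: rejecting H₀ when it is actually true (false positive).
Type II error: failing to reject H₀ when H₁ is actually true (false negative).

Answer: Failing to detect the drug's effect when it actually works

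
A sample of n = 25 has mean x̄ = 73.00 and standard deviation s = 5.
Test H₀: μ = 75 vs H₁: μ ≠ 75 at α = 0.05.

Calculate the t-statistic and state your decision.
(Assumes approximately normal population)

Answer: t = -2.0000, fail to reject H₀

Derivation:
df = n - 1 = 24
SE = s/√n = 5/√25 = 1.0000
t = (x̄ - μ₀)/SE = (73.00 - 75)/1.0000 = -2.0000
Critical value: t_{0.025,24} = ±2.064
p-value ≈ 0.0569
Decision: fail to reject H₀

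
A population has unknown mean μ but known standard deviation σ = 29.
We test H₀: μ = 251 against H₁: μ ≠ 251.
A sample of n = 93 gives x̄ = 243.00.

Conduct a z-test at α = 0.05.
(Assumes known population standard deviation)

Answer: z = -2.6603, reject H₀

Derivation:
Standard error: SE = σ/√n = 29/√93 = 3.0072
z-statistic: z = (x̄ - μ₀)/SE = (243.00 - 251)/3.0072 = -2.6603
Critical value: ±1.960
p-value = 0.0078
Decision: reject H₀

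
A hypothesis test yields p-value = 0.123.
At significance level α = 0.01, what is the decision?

Compare p-value to α:
0.123 ≥ 0.01
Decision: fail to reject H₀

Answer: fail to reject H₀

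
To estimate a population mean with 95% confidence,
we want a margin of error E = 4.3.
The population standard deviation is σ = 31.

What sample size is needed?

Answer: n = 200

Derivation:
z_0.025 = 1.960
n = (z×σ/E)² = (1.960×31/4.3)²
n = 199.6635
Round up: n = 200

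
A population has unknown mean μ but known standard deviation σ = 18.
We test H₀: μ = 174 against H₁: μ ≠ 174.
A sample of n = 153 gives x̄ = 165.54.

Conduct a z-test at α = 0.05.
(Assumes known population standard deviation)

Standard error: SE = σ/√n = 18/√153 = 1.4552
z-statistic: z = (x̄ - μ₀)/SE = (165.54 - 174)/1.4552 = -5.8136
Critical value: ±1.960
p-value < 0.0001
Decision: reject H₀

Answer: z = -5.8136, reject H₀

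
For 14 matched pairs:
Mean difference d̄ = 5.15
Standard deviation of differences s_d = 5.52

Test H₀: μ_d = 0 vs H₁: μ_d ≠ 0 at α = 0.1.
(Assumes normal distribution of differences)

df = n - 1 = 13
SE = s_d/√n = 5.52/√14 = 1.4753
t = d̄/SE = 5.15/1.4753 = 3.4908
Critical value: t_{0.05,13} = ±1.771
p-value ≈ 0.0040
Decision: reject H₀

Answer: t = 3.4908, reject H₀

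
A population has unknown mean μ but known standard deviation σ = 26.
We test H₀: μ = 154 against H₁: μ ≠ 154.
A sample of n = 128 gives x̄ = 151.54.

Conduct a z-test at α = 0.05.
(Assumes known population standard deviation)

Standard error: SE = σ/√n = 26/√128 = 2.2981
z-statistic: z = (x̄ - μ₀)/SE = (151.54 - 154)/2.2981 = -1.0704
Critical value: ±1.960
p-value = 0.2844
Decision: fail to reject H₀

Answer: z = -1.0704, fail to reject H₀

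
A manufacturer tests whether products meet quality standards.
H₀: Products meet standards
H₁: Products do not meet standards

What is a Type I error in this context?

Answer: Rejecting good products that actually meet standards

Derivation:
Type I error (α): Rejecting H₀ when H₀ is true
Type II error (β): Failing to reject H₀ when H₁ is true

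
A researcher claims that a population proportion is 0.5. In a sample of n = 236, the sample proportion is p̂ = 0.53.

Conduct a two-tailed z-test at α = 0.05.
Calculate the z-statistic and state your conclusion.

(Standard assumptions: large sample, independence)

Answer: z = 0.9217, fail to reject H₀

Derivation:
H₀: p = 0.5, H₁: p ≠ 0.5
Standard error: SE = √(p₀(1-p₀)/n) = √(0.5×0.5/236) = 0.032547
z-statistic: z = (p̂ - p₀)/SE = (0.53 - 0.5)/0.032547 = 0.9217
Critical value: z_0.025 = ±1.960
p-value = 0.3567
Decision: fail to reject H₀ at α = 0.05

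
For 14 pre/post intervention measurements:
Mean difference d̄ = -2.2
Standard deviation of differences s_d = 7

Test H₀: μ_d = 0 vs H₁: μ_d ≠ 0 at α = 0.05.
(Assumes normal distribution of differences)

df = n - 1 = 13
SE = s_d/√n = 7/√14 = 1.8708
t = d̄/SE = -2.2/1.8708 = -1.1760
Critical value: t_{0.025,13} = ±2.160
p-value ≈ 0.2607
Decision: fail to reject H₀

Answer: t = -1.1760, fail to reject H₀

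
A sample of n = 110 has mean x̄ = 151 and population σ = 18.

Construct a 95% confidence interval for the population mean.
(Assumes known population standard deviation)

Answer: (147.6362, 154.3638)

Derivation:
Confidence level: 95%, α = 0.05
z_0.025 = 1.960
SE = σ/√n = 18/√110 = 1.7162
Margin of error = 1.960 × 1.7162 = 3.3638
CI: x̄ ± margin = 151 ± 3.3638
CI: (147.6362, 154.3638)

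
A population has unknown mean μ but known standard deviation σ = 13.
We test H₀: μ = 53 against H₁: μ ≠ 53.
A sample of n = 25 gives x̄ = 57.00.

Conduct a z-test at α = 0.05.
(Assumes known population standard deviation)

Answer: z = 1.5385, fail to reject H₀

Derivation:
Standard error: SE = σ/√n = 13/√25 = 2.6000
z-statistic: z = (x̄ - μ₀)/SE = (57.00 - 53)/2.6000 = 1.5385
Critical value: ±1.960
p-value = 0.1239
Decision: fail to reject H₀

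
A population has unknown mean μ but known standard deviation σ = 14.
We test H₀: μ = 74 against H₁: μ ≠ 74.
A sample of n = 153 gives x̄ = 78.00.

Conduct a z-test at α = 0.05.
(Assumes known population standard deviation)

Standard error: SE = σ/√n = 14/√153 = 1.1318
z-statistic: z = (x̄ - μ₀)/SE = (78.00 - 74)/1.1318 = 3.5342
Critical value: ±1.960
p-value = 0.0004
Decision: reject H₀

Answer: z = 3.5342, reject H₀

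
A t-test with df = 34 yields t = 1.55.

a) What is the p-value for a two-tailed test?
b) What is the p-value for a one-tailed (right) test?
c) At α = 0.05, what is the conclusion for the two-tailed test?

Answer: a) 0.1304, b) 0.0652, c) fail to reject H₀

Derivation:
Using t-distribution with df = 34:
a) Two-tailed: p = 2×P(T > 1.55) = 0.1304
b) One-tailed: p = P(T > 1.55) = 0.0652
c) 0.1304 ≥ 0.05, fail to reject H₀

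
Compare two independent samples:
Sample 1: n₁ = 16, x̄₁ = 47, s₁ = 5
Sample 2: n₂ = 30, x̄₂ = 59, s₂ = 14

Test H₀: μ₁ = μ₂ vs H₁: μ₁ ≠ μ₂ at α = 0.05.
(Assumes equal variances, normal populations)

Pooled variance: s²_p = [15×5² + 29×14²]/(44) = 137.7045
s_p = 11.7348
SE = s_p×√(1/n₁ + 1/n₂) = 11.7348×√(1/16 + 1/30) = 3.6327
t = (x̄₁ - x̄₂)/SE = (47 - 59)/3.6327 = -3.3033
df = 44, t-critical = ±2.015
Decision: reject H₀

Answer: t = -3.3033, reject H₀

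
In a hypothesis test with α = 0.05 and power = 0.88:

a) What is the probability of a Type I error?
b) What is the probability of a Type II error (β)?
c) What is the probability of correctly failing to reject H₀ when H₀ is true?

Answer: a) 0.05, b) 0.12, c) 0.95

Derivation:
a) Type I error probability = α = 0.05
b) Power = P(reject H₀ | H₁ true) = 1 - β = 0.88, so Type II error probability = β = 1 - Power = 0.12
c) P(fail to reject H₀ | H₀ true) = 1 - α = 0.95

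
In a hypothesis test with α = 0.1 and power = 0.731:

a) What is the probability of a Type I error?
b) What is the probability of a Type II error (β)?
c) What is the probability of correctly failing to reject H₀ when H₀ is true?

a) Type I error probability = α = 0.1
b) Power = P(reject H₀ | H₁ true) = 1 - β = 0.731, so Type II error probability = β = 1 - Power = 0.269
c) P(fail to reject H₀ | H₀ true) = 1 - α = 0.9

Answer: a) 0.1, b) 0.269, c) 0.9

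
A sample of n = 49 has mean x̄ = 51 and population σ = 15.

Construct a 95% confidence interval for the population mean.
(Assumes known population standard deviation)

Confidence level: 95%, α = 0.05
z_0.025 = 1.960
SE = σ/√n = 15/√49 = 2.1429
Margin of error = 1.960 × 2.1429 = 4.2001
CI: x̄ ± margin = 51 ± 4.2001
CI: (46.7999, 55.2001)

Answer: (46.7999, 55.2001)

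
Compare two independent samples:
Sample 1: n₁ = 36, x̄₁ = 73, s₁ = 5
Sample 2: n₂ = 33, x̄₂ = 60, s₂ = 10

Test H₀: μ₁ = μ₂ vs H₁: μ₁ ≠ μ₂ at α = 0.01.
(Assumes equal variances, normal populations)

Answer: t = 6.9167, reject H₀

Derivation:
Pooled variance: s²_p = [35×5² + 32×10²]/(67) = 60.8209
s_p = 7.7988
SE = s_p×√(1/n₁ + 1/n₂) = 7.7988×√(1/36 + 1/33) = 1.8795
t = (x̄₁ - x̄₂)/SE = (73 - 60)/1.8795 = 6.9167
df = 67, t-critical = ±2.651
Decision: reject H₀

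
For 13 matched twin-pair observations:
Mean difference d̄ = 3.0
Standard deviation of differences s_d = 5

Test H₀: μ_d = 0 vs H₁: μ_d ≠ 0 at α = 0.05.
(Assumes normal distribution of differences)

df = n - 1 = 12
SE = s_d/√n = 5/√13 = 1.3868
t = d̄/SE = 3.0/1.3868 = 2.1633
Critical value: t_{0.025,12} = ±2.179
p-value ≈ 0.0514
Decision: fail to reject H₀

Answer: t = 2.1633, fail to reject H₀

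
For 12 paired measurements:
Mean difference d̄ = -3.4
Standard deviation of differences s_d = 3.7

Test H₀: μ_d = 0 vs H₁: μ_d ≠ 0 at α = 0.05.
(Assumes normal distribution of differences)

Answer: t = -3.1832, reject H₀

Derivation:
df = n - 1 = 11
SE = s_d/√n = 3.7/√12 = 1.0681
t = d̄/SE = -3.4/1.0681 = -3.1832
Critical value: t_{0.025,11} = ±2.201
p-value ≈ 0.0087
Decision: reject H₀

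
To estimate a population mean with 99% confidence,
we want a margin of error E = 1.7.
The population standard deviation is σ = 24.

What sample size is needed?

z_0.005 = 2.576
n = (z×σ/E)² = (2.576×24/1.7)²
n = 1322.5630
Round up: n = 1323

Answer: n = 1323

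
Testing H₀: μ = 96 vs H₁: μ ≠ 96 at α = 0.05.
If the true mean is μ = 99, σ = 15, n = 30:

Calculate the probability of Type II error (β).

Answer: β ≈ 0.8052

Derivation:
SE = σ/√n = 15/√30 = 2.7386
Critical values: μ₀ ± z_0.025×SE = 96 ± 1.960×2.7386
Acceptance region: (90.6323, 101.3677)
Under H₁ (μ = 99): z_high = (101.3677 - 99)/2.7386 = 0.8646, z_low = (90.6323 - 99)/2.7386 = -3.0555
β = P(not reject | H₁) = Φ(0.8646) - Φ(-3.0555) ≈ 0.8052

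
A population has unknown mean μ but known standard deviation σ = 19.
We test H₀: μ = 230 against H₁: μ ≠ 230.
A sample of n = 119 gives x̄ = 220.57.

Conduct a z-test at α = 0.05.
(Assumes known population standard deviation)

Answer: z = -5.4143, reject H₀

Derivation:
Standard error: SE = σ/√n = 19/√119 = 1.7417
z-statistic: z = (x̄ - μ₀)/SE = (220.57 - 230)/1.7417 = -5.4143
Critical value: ±1.960
p-value < 0.0001
Decision: reject H₀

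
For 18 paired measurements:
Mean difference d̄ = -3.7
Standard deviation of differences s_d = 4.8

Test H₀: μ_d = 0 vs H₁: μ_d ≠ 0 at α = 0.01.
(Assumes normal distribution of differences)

Answer: t = -3.2703, reject H₀

Derivation:
df = n - 1 = 17
SE = s_d/√n = 4.8/√18 = 1.1314
t = d̄/SE = -3.7/1.1314 = -3.2703
Critical value: t_{0.005,17} = ±2.898
p-value ≈ 0.0045
Decision: reject H₀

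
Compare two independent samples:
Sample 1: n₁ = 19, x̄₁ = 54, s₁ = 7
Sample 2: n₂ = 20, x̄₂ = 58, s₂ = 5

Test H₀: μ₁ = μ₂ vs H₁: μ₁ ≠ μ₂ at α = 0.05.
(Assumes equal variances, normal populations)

Answer: t = -2.0617, reject H₀

Derivation:
Pooled variance: s²_p = [18×7² + 19×5²]/(37) = 36.6757
s_p = 6.0560
SE = s_p×√(1/n₁ + 1/n₂) = 6.0560×√(1/19 + 1/20) = 1.9401
t = (x̄₁ - x̄₂)/SE = (54 - 58)/1.9401 = -2.0617
df = 37, t-critical = ±2.026
Decision: reject H₀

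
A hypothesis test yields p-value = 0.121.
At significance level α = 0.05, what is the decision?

Compare p-value to α:
0.121 ≥ 0.05
Decision: fail to reject H₀

Answer: fail to reject H₀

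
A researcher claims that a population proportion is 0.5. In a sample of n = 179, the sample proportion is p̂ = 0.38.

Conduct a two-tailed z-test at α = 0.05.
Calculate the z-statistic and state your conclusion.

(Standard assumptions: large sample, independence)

Answer: z = -3.2110, reject H₀

Derivation:
H₀: p = 0.5, H₁: p ≠ 0.5
Standard error: SE = √(p₀(1-p₀)/n) = √(0.5×0.5/179) = 0.037372
z-statistic: z = (p̂ - p₀)/SE = (0.38 - 0.5)/0.037372 = -3.2110
Critical value: z_0.025 = ±1.960
p-value = 0.0013
Decision: reject H₀ at α = 0.05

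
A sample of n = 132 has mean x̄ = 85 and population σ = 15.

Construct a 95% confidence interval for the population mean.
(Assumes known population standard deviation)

Confidence level: 95%, α = 0.05
z_0.025 = 1.960
SE = σ/√n = 15/√132 = 1.3056
Margin of error = 1.960 × 1.3056 = 2.5590
CI: x̄ ± margin = 85 ± 2.5590
CI: (82.4410, 87.5590)

Answer: (82.4410, 87.5590)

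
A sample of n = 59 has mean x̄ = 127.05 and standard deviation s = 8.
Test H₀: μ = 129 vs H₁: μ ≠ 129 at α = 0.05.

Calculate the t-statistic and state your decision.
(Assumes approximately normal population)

Answer: t = -1.8723, fail to reject H₀

Derivation:
df = n - 1 = 58
SE = s/√n = 8/√59 = 1.0415
t = (x̄ - μ₀)/SE = (127.05 - 129)/1.0415 = -1.8723
Critical value: t_{0.025,58} = ±2.002
p-value ≈ 0.0662
Decision: fail to reject H₀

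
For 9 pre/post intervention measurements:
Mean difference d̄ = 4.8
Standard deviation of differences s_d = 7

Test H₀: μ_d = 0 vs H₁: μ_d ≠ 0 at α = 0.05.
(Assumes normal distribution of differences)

df = n - 1 = 8
SE = s_d/√n = 7/√9 = 2.3333
t = d̄/SE = 4.8/2.3333 = 2.0572
Critical value: t_{0.025,8} = ±2.306
p-value ≈ 0.0737
Decision: fail to reject H₀

Answer: t = 2.0572, fail to reject H₀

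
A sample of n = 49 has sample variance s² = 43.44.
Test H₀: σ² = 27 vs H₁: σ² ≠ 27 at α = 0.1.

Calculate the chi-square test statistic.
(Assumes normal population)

Answer: χ² = 77.2267, reject H₀

Derivation:
df = n - 1 = 48
χ² = (n-1)s²/σ₀² = 48×43.44/27 = 77.2267
Critical values: χ²_{0.95,48} = 33.098, χ²_{0.05,48} = 65.171
Rejection region: χ² < 33.098 or χ² > 65.171
Decision: reject H₀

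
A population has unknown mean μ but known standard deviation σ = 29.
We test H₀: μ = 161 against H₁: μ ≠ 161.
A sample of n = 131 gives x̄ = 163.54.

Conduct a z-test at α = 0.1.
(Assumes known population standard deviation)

Standard error: SE = σ/√n = 29/√131 = 2.5337
z-statistic: z = (x̄ - μ₀)/SE = (163.54 - 161)/2.5337 = 1.0025
Critical value: ±1.645
p-value = 0.3161
Decision: fail to reject H₀

Answer: z = 1.0025, fail to reject H₀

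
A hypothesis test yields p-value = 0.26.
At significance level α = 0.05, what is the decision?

Answer: fail to reject H₀

Derivation:
Compare p-value to α:
0.26 ≥ 0.05
Decision: fail to reject H₀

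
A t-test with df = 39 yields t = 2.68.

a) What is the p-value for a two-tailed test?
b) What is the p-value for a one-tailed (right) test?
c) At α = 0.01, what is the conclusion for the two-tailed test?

Answer: a) 0.0107, b) 0.0054, c) fail to reject H₀

Derivation:
Using t-distribution with df = 39:
a) Two-tailed: p = 2×P(T > 2.68) = 0.0107
b) One-tailed: p = P(T > 2.68) = 0.0054
c) 0.0107 ≥ 0.01, fail to reject H₀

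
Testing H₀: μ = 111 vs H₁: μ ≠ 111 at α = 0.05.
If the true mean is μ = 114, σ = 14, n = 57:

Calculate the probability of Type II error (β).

Answer: β ≈ 0.6337

Derivation:
SE = σ/√n = 14/√57 = 1.8543
Critical values: μ₀ ± z_0.025×SE = 111 ± 1.960×1.8543
Acceptance region: (107.3656, 114.6344)
Under H₁ (μ = 114): z_high = (114.6344 - 114)/1.8543 = 0.3421, z_low = (107.3656 - 114)/1.8543 = -3.5778
β = P(not reject | H₁) = Φ(0.3421) - Φ(-3.5778) ≈ 0.6337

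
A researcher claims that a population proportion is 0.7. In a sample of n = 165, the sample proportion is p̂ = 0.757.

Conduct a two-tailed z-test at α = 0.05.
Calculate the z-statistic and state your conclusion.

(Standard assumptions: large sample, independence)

Answer: z = 1.5978, fail to reject H₀

Derivation:
H₀: p = 0.7, H₁: p ≠ 0.7
Standard error: SE = √(p₀(1-p₀)/n) = √(0.7×0.3/165) = 0.035675
z-statistic: z = (p̂ - p₀)/SE = (0.757 - 0.7)/0.035675 = 1.5978
Critical value: z_0.025 = ±1.960
p-value = 0.1101
Decision: fail to reject H₀ at α = 0.05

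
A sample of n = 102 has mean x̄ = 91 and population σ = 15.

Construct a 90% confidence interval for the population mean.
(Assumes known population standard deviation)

Answer: (88.5568, 93.4432)

Derivation:
Confidence level: 90%, α = 0.1
z_0.05 = 1.645
SE = σ/√n = 15/√102 = 1.4852
Margin of error = 1.645 × 1.4852 = 2.4432
CI: x̄ ± margin = 91 ± 2.4432
CI: (88.5568, 93.4432)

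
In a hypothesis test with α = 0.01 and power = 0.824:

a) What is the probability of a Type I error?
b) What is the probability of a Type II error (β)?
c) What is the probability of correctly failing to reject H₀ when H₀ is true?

a) Type I error probability = α = 0.01
b) Power = P(reject H₀ | H₁ true) = 1 - β = 0.824, so Type II error probability = β = 1 - Power = 0.176
c) P(fail to reject H₀ | H₀ true) = 1 - α = 0.99

Answer: a) 0.01, b) 0.176, c) 0.99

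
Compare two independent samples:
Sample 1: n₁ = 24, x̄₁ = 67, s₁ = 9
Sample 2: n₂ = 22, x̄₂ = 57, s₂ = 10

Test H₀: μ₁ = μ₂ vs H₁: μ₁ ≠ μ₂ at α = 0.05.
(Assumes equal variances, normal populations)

Pooled variance: s²_p = [23×9² + 21×10²]/(44) = 90.0682
s_p = 9.4904
SE = s_p×√(1/n₁ + 1/n₂) = 9.4904×√(1/24 + 1/22) = 2.8012
t = (x̄₁ - x̄₂)/SE = (67 - 57)/2.8012 = 3.5699
df = 44, t-critical = ±2.015
Decision: reject H₀

Answer: t = 3.5699, reject H₀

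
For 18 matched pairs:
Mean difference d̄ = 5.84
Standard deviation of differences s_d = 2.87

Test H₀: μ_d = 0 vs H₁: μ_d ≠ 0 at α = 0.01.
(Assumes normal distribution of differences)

Answer: t = 8.6327, reject H₀

Derivation:
df = n - 1 = 17
SE = s_d/√n = 2.87/√18 = 0.6765
t = d̄/SE = 5.84/0.6765 = 8.6327
Critical value: t_{0.005,17} = ±2.898
p-value < 0.0001
Decision: reject H₀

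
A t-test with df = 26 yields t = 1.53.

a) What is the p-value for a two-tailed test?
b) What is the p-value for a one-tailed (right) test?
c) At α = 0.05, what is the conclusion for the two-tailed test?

Answer: a) 0.1381, b) 0.0690, c) fail to reject H₀

Derivation:
Using t-distribution with df = 26:
a) Two-tailed: p = 2×P(T > 1.53) = 0.1381
b) One-tailed: p = P(T > 1.53) = 0.0690
c) 0.1381 ≥ 0.05, fail to reject H₀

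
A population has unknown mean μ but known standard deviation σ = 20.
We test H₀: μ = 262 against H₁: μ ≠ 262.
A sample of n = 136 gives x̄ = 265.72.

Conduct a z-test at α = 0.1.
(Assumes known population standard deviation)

Standard error: SE = σ/√n = 20/√136 = 1.7150
z-statistic: z = (x̄ - μ₀)/SE = (265.72 - 262)/1.7150 = 2.1691
Critical value: ±1.645
p-value = 0.0301
Decision: reject H₀

Answer: z = 2.1691, reject H₀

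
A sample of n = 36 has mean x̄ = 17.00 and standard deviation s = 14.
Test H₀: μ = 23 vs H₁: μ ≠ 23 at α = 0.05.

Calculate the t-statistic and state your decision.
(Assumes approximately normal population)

Answer: t = -2.5715, reject H₀

Derivation:
df = n - 1 = 35
SE = s/√n = 14/√36 = 2.3333
t = (x̄ - μ₀)/SE = (17.00 - 23)/2.3333 = -2.5715
Critical value: t_{0.025,35} = ±2.030
p-value ≈ 0.0145
Decision: reject H₀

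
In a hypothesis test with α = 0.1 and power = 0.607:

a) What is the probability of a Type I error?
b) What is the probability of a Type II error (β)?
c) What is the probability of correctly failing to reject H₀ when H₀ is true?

a) Type I error probability = α = 0.1
b) Power = P(reject H₀ | H₁ true) = 1 - β = 0.607, so Type II error probability = β = 1 - Power = 0.393
c) P(fail to reject H₀ | H₀ true) = 1 - α = 0.9

Answer: a) 0.1, b) 0.393, c) 0.9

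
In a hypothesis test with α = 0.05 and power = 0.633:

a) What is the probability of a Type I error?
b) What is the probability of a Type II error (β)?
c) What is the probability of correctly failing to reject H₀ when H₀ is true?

Answer: a) 0.05, b) 0.367, c) 0.95

Derivation:
a) Type I error probability = α = 0.05
b) Power = P(reject H₀ | H₁ true) = 1 - β = 0.633, so Type II error probability = β = 1 - Power = 0.367
c) P(fail to reject H₀ | H₀ true) = 1 - α = 0.95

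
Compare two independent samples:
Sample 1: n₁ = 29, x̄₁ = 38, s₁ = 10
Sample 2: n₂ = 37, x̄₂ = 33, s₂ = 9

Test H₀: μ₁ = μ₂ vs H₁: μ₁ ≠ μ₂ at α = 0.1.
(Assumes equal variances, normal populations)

Answer: t = 2.1333, reject H₀

Derivation:
Pooled variance: s²_p = [28×10² + 36×9²]/(64) = 89.3125
s_p = 9.4505
SE = s_p×√(1/n₁ + 1/n₂) = 9.4505×√(1/29 + 1/37) = 2.3438
t = (x̄₁ - x̄₂)/SE = (38 - 33)/2.3438 = 2.1333
df = 64, t-critical = ±1.669
Decision: reject H₀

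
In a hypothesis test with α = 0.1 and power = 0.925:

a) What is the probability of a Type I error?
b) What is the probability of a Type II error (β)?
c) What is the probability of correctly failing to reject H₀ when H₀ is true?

a) Type I error probability = α = 0.1
b) Power = P(reject H₀ | H₁ true) = 1 - β = 0.925, so Type II error probability = β = 1 - Power = 0.075
c) P(fail to reject H₀ | H₀ true) = 1 - α = 0.9

Answer: a) 0.1, b) 0.075, c) 0.9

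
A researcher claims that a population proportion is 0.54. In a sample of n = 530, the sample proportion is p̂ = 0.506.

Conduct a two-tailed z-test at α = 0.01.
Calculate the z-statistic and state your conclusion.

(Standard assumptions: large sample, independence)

H₀: p = 0.54, H₁: p ≠ 0.54
Standard error: SE = √(p₀(1-p₀)/n) = √(0.54×0.46/530) = 0.021649
z-statistic: z = (p̂ - p₀)/SE = (0.506 - 0.54)/0.021649 = -1.5705
Critical value: z_0.005 = ±2.576
p-value = 0.1163
Decision: fail to reject H₀ at α = 0.01

Answer: z = -1.5705, fail to reject H₀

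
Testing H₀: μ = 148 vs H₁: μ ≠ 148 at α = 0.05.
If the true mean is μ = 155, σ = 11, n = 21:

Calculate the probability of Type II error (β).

Answer: β ≈ 0.1695

Derivation:
SE = σ/√n = 11/√21 = 2.4004
Critical values: μ₀ ± z_0.025×SE = 148 ± 1.960×2.4004
Acceptance region: (143.2952, 152.7048)
Under H₁ (μ = 155): z_high = (152.7048 - 155)/2.4004 = -0.9562, z_low = (143.2952 - 155)/2.4004 = -4.8762
β = P(not reject | H₁) = Φ(-0.9562) - Φ(-4.8762) ≈ 0.1695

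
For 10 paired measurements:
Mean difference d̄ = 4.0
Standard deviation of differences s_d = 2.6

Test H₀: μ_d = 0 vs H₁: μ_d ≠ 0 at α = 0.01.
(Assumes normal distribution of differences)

df = n - 1 = 9
SE = s_d/√n = 2.6/√10 = 0.8222
t = d̄/SE = 4.0/0.8222 = 4.8650
Critical value: t_{0.005,9} = ±3.250
p-value ≈ 0.0009
Decision: reject H₀

Answer: t = 4.8650, reject H₀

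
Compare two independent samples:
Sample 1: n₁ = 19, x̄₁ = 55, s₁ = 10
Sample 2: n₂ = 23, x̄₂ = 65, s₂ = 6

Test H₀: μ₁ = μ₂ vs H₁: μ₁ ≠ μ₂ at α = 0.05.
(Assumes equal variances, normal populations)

Pooled variance: s²_p = [18×10² + 22×6²]/(40) = 64.8000
s_p = 8.0498
SE = s_p×√(1/n₁ + 1/n₂) = 8.0498×√(1/19 + 1/23) = 2.4956
t = (x̄₁ - x̄₂)/SE = (55 - 65)/2.4956 = -4.0071
df = 40, t-critical = ±2.021
Decision: reject H₀

Answer: t = -4.0071, reject H₀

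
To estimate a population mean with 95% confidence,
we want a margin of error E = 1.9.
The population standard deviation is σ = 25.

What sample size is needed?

Answer: n = 666

Derivation:
z_0.025 = 1.960
n = (z×σ/E)² = (1.960×25/1.9)²
n = 665.0970
Round up: n = 666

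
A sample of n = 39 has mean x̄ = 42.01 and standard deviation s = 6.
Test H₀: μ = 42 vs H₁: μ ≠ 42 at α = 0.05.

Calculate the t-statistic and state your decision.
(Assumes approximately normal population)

Answer: t = 0.0104, fail to reject H₀

Derivation:
df = n - 1 = 38
SE = s/√n = 6/√39 = 0.9608
t = (x̄ - μ₀)/SE = (42.01 - 42)/0.9608 = 0.0104
Critical value: t_{0.025,38} = ±2.024
p-value ≈ 0.9918
Decision: fail to reject H₀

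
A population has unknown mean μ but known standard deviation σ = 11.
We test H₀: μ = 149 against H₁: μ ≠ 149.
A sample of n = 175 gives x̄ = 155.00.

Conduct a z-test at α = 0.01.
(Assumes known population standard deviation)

Answer: z = 7.2159, reject H₀

Derivation:
Standard error: SE = σ/√n = 11/√175 = 0.8315
z-statistic: z = (x̄ - μ₀)/SE = (155.00 - 149)/0.8315 = 7.2159
Critical value: ±2.576
p-value < 0.0001
Decision: reject H₀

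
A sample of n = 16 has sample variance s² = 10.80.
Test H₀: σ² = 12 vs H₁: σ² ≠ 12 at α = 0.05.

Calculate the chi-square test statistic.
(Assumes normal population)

df = n - 1 = 15
χ² = (n-1)s²/σ₀² = 15×10.80/12 = 13.5000
Critical values: χ²_{0.975,15} = 6.262, χ²_{0.025,15} = 27.488
Rejection region: χ² < 6.262 or χ² > 27.488
Decision: fail to reject H₀

Answer: χ² = 13.5000, fail to reject H₀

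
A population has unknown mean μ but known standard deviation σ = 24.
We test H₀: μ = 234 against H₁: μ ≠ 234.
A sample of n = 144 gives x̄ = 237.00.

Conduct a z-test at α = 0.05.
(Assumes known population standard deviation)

Answer: z = 1.5000, fail to reject H₀

Derivation:
Standard error: SE = σ/√n = 24/√144 = 2.0000
z-statistic: z = (x̄ - μ₀)/SE = (237.00 - 234)/2.0000 = 1.5000
Critical value: ±1.960
p-value = 0.1336
Decision: fail to reject H₀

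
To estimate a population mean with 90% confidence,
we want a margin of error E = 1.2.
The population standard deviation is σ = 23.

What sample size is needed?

z_0.05 = 1.645
n = (z×σ/E)² = (1.645×23/1.2)²
n = 994.0884
Round up: n = 995

Answer: n = 995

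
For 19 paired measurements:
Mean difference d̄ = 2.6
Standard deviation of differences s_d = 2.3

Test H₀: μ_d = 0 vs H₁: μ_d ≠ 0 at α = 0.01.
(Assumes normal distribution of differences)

Answer: t = 4.9270, reject H₀

Derivation:
df = n - 1 = 18
SE = s_d/√n = 2.3/√19 = 0.5277
t = d̄/SE = 2.6/0.5277 = 4.9270
Critical value: t_{0.005,18} = ±2.878
p-value ≈ 0.0001
Decision: reject H₀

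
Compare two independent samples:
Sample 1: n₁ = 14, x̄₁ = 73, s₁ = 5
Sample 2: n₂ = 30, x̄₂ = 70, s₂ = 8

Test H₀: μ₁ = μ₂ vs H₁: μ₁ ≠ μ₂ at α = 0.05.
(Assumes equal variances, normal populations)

Answer: t = 1.2862, fail to reject H₀

Derivation:
Pooled variance: s²_p = [13×5² + 29×8²]/(42) = 51.9286
s_p = 7.2062
SE = s_p×√(1/n₁ + 1/n₂) = 7.2062×√(1/14 + 1/30) = 2.3324
t = (x̄₁ - x̄₂)/SE = (73 - 70)/2.3324 = 1.2862
df = 42, t-critical = ±2.018
Decision: fail to reject H₀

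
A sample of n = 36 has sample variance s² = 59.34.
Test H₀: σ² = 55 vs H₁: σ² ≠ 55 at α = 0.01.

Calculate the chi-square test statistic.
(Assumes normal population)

Answer: χ² = 37.7618, fail to reject H₀

Derivation:
df = n - 1 = 35
χ² = (n-1)s²/σ₀² = 35×59.34/55 = 37.7618
Critical values: χ²_{0.995,35} = 17.192, χ²_{0.005,35} = 60.275
Rejection region: χ² < 17.192 or χ² > 60.275
Decision: fail to reject H₀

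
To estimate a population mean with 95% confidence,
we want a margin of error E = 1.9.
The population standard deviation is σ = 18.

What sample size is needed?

z_0.025 = 1.960
n = (z×σ/E)² = (1.960×18/1.9)²
n = 344.7863
Round up: n = 345

Answer: n = 345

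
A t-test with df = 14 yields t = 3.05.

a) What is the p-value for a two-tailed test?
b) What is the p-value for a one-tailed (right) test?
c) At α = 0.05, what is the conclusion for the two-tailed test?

Answer: a) 0.0086, b) 0.0043, c) reject H₀

Derivation:
Using t-distribution with df = 14:
a) Two-tailed: p = 2×P(T > 3.05) = 0.0086
b) One-tailed: p = P(T > 3.05) = 0.0043
c) 0.0086 < 0.05, reject H₀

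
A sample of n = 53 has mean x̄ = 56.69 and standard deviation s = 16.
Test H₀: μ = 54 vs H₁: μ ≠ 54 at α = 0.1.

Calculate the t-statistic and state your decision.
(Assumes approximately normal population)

df = n - 1 = 52
SE = s/√n = 16/√53 = 2.1978
t = (x̄ - μ₀)/SE = (56.69 - 54)/2.1978 = 1.2240
Critical value: t_{0.05,52} = ±1.675
p-value ≈ 0.2265
Decision: fail to reject H₀

Answer: t = 1.2240, fail to reject H₀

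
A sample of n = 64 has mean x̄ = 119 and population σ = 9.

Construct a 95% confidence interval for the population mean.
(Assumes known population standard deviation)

Confidence level: 95%, α = 0.05
z_0.025 = 1.960
SE = σ/√n = 9/√64 = 1.1250
Margin of error = 1.960 × 1.1250 = 2.2050
CI: x̄ ± margin = 119 ± 2.2050
CI: (116.7950, 121.2050)

Answer: (116.7950, 121.2050)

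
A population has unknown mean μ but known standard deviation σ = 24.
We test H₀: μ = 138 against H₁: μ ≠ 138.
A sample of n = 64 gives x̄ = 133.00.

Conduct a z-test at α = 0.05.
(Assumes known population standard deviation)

Answer: z = -1.6667, fail to reject H₀

Derivation:
Standard error: SE = σ/√n = 24/√64 = 3.0000
z-statistic: z = (x̄ - μ₀)/SE = (133.00 - 138)/3.0000 = -1.6667
Critical value: ±1.960
p-value = 0.0956
Decision: fail to reject H₀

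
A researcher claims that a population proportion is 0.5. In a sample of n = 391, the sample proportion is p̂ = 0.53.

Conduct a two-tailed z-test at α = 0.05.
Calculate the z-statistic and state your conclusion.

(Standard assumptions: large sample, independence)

H₀: p = 0.5, H₁: p ≠ 0.5
Standard error: SE = √(p₀(1-p₀)/n) = √(0.5×0.5/391) = 0.025286
z-statistic: z = (p̂ - p₀)/SE = (0.53 - 0.5)/0.025286 = 1.1864
Critical value: z_0.025 = ±1.960
p-value = 0.2355
Decision: fail to reject H₀ at α = 0.05

Answer: z = 1.1864, fail to reject H₀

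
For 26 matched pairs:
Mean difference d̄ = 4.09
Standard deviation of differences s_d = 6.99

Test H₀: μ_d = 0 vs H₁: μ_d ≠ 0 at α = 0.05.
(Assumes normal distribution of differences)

Answer: t = 2.9834, reject H₀

Derivation:
df = n - 1 = 25
SE = s_d/√n = 6.99/√26 = 1.3709
t = d̄/SE = 4.09/1.3709 = 2.9834
Critical value: t_{0.025,25} = ±2.060
p-value ≈ 0.0063
Decision: reject H₀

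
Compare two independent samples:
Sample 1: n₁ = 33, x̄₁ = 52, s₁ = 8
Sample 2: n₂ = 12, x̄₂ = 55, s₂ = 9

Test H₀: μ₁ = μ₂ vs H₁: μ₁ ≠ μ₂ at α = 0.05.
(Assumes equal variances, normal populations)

Pooled variance: s²_p = [32×8² + 11×9²]/(43) = 68.3488
s_p = 8.2673
SE = s_p×√(1/n₁ + 1/n₂) = 8.2673×√(1/33 + 1/12) = 2.7869
t = (x̄₁ - x̄₂)/SE = (52 - 55)/2.7869 = -1.0765
df = 43, t-critical = ±2.017
Decision: fail to reject H₀

Answer: t = -1.0765, fail to reject H₀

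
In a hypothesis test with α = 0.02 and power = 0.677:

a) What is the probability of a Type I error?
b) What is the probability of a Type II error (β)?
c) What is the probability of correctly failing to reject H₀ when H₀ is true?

Answer: a) 0.02, b) 0.323, c) 0.98

Derivation:
a) Type I error probability = α = 0.02
b) Power = P(reject H₀ | H₁ true) = 1 - β = 0.677, so Type II error probability = β = 1 - Power = 0.323
c) P(fail to reject H₀ | H₀ true) = 1 - α = 0.98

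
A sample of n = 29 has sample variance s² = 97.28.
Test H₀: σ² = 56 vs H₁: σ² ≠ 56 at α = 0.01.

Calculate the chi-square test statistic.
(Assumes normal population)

Answer: χ² = 48.6400, fail to reject H₀

Derivation:
df = n - 1 = 28
χ² = (n-1)s²/σ₀² = 28×97.28/56 = 48.6400
Critical values: χ²_{0.995,28} = 12.461, χ²_{0.005,28} = 50.993
Rejection region: χ² < 12.461 or χ² > 50.993
Decision: fail to reject H₀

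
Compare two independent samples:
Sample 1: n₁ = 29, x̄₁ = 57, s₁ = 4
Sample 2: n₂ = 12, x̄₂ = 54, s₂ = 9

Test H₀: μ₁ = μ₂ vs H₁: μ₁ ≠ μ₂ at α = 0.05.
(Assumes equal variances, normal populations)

Answer: t = 1.4916, fail to reject H₀

Derivation:
Pooled variance: s²_p = [28×4² + 11×9²]/(39) = 34.3333
s_p = 5.8595
SE = s_p×√(1/n₁ + 1/n₂) = 5.8595×√(1/29 + 1/12) = 2.0112
t = (x̄₁ - x̄₂)/SE = (57 - 54)/2.0112 = 1.4916
df = 39, t-critical = ±2.023
Decision: fail to reject H₀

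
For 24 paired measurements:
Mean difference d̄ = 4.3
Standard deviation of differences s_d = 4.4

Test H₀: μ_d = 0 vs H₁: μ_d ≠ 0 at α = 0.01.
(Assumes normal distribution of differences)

Answer: t = 4.7879, reject H₀

Derivation:
df = n - 1 = 23
SE = s_d/√n = 4.4/√24 = 0.8981
t = d̄/SE = 4.3/0.8981 = 4.7879
Critical value: t_{0.005,23} = ±2.807
p-value ≈ 0.0001
Decision: reject H₀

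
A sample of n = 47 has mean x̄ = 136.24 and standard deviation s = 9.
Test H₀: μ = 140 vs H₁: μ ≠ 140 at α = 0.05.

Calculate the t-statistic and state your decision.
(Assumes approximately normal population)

df = n - 1 = 46
SE = s/√n = 9/√47 = 1.3128
t = (x̄ - μ₀)/SE = (136.24 - 140)/1.3128 = -2.8641
Critical value: t_{0.025,46} = ±2.013
p-value ≈ 0.0063
Decision: reject H₀

Answer: t = -2.8641, reject H₀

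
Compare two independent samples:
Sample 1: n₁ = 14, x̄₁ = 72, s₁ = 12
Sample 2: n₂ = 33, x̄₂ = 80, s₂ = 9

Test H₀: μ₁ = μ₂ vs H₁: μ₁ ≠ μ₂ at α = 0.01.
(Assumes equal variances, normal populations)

Pooled variance: s²_p = [13×12² + 32×9²]/(45) = 99.2000
s_p = 9.9599
SE = s_p×√(1/n₁ + 1/n₂) = 9.9599×√(1/14 + 1/33) = 3.1767
t = (x̄₁ - x̄₂)/SE = (72 - 80)/3.1767 = -2.5183
df = 45, t-critical = ±2.690
Decision: fail to reject H₀

Answer: t = -2.5183, fail to reject H₀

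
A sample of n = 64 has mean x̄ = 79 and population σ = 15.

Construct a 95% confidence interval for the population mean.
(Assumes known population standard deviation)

Answer: (75.3250, 82.6750)

Derivation:
Confidence level: 95%, α = 0.05
z_0.025 = 1.960
SE = σ/√n = 15/√64 = 1.8750
Margin of error = 1.960 × 1.8750 = 3.6750
CI: x̄ ± margin = 79 ± 3.6750
CI: (75.3250, 82.6750)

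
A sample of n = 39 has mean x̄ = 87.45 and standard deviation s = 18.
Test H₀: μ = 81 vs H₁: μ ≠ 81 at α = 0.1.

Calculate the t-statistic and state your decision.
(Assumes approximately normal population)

df = n - 1 = 38
SE = s/√n = 18/√39 = 2.8823
t = (x̄ - μ₀)/SE = (87.45 - 81)/2.8823 = 2.2378
Critical value: t_{0.05,38} = ±1.686
p-value ≈ 0.0312
Decision: reject H₀

Answer: t = 2.2378, reject H₀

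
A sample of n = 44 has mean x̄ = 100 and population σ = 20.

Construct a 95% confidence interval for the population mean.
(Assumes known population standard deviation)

Confidence level: 95%, α = 0.05
z_0.025 = 1.960
SE = σ/√n = 20/√44 = 3.0151
Margin of error = 1.960 × 3.0151 = 5.9096
CI: x̄ ± margin = 100 ± 5.9096
CI: (94.0904, 105.9096)

Answer: (94.0904, 105.9096)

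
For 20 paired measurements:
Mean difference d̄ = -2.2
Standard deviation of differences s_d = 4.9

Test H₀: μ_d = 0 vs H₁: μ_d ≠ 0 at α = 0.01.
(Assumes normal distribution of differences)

Answer: t = -2.0078, fail to reject H₀

Derivation:
df = n - 1 = 19
SE = s_d/√n = 4.9/√20 = 1.0957
t = d̄/SE = -2.2/1.0957 = -2.0078
Critical value: t_{0.005,19} = ±2.861
p-value ≈ 0.0591
Decision: fail to reject H₀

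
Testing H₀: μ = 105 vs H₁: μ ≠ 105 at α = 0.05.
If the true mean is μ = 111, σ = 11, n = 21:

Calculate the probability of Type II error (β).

SE = σ/√n = 11/√21 = 2.4004
Critical values: μ₀ ± z_0.025×SE = 105 ± 1.960×2.4004
Acceptance region: (100.2952, 109.7048)
Under H₁ (μ = 111): z_high = (109.7048 - 111)/2.4004 = -0.5396, z_low = (100.2952 - 111)/2.4004 = -4.4596
β = P(not reject | H₁) = Φ(-0.5396) - Φ(-4.4596) ≈ 0.2947

Answer: β ≈ 0.2947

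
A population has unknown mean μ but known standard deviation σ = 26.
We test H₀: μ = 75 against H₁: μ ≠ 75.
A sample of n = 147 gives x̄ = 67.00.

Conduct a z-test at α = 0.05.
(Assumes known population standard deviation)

Standard error: SE = σ/√n = 26/√147 = 2.1444
z-statistic: z = (x̄ - μ₀)/SE = (67.00 - 75)/2.1444 = -3.7306
Critical value: ±1.960
p-value = 0.0002
Decision: reject H₀

Answer: z = -3.7306, reject H₀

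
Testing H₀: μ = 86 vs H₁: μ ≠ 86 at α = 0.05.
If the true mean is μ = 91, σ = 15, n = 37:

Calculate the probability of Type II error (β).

Answer: β ≈ 0.4730

Derivation:
SE = σ/√n = 15/√37 = 2.4660
Critical values: μ₀ ± z_0.025×SE = 86 ± 1.960×2.4660
Acceptance region: (81.1666, 90.8334)
Under H₁ (μ = 91): z_high = (90.8334 - 91)/2.4660 = -0.0676, z_low = (81.1666 - 91)/2.4660 = -3.9876
β = P(not reject | H₁) = Φ(-0.0676) - Φ(-3.9876) ≈ 0.4730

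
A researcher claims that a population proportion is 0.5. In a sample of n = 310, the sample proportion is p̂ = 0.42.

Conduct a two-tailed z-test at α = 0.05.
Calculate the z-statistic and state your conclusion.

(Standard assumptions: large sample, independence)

H₀: p = 0.5, H₁: p ≠ 0.5
Standard error: SE = √(p₀(1-p₀)/n) = √(0.5×0.5/310) = 0.028398
z-statistic: z = (p̂ - p₀)/SE = (0.42 - 0.5)/0.028398 = -2.8171
Critical value: z_0.025 = ±1.960
p-value = 0.0048
Decision: reject H₀ at α = 0.05

Answer: z = -2.8171, reject H₀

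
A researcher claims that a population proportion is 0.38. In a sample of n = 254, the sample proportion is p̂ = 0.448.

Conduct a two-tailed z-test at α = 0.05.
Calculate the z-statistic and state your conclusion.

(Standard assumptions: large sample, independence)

Answer: z = 2.2327, reject H₀

Derivation:
H₀: p = 0.38, H₁: p ≠ 0.38
Standard error: SE = √(p₀(1-p₀)/n) = √(0.38×0.62/254) = 0.030456
z-statistic: z = (p̂ - p₀)/SE = (0.448 - 0.38)/0.030456 = 2.2327
Critical value: z_0.025 = ±1.960
p-value = 0.0256
Decision: reject H₀ at α = 0.05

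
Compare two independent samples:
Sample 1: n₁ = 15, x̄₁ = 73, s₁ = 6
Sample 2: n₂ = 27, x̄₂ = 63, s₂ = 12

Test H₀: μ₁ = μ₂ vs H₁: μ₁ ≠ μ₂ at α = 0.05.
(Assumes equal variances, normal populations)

Answer: t = 3.0133, reject H₀

Derivation:
Pooled variance: s²_p = [14×6² + 26×12²]/(40) = 106.2000
s_p = 10.3053
SE = s_p×√(1/n₁ + 1/n₂) = 10.3053×√(1/15 + 1/27) = 3.3186
t = (x̄₁ - x̄₂)/SE = (73 - 63)/3.3186 = 3.0133
df = 40, t-critical = ±2.021
Decision: reject H₀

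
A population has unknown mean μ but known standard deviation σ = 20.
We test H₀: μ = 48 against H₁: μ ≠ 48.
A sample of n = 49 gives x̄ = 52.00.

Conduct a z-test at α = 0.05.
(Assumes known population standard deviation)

Standard error: SE = σ/√n = 20/√49 = 2.8571
z-statistic: z = (x̄ - μ₀)/SE = (52.00 - 48)/2.8571 = 1.4000
Critical value: ±1.960
p-value = 0.1615
Decision: fail to reject H₀

Answer: z = 1.4000, fail to reject H₀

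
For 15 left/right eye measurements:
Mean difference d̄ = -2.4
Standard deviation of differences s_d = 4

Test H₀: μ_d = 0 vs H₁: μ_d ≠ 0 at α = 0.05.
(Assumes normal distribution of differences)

Answer: t = -2.3238, reject H₀

Derivation:
df = n - 1 = 14
SE = s_d/√n = 4/√15 = 1.0328
t = d̄/SE = -2.4/1.0328 = -2.3238
Critical value: t_{0.025,14} = ±2.145
p-value ≈ 0.0357
Decision: reject H₀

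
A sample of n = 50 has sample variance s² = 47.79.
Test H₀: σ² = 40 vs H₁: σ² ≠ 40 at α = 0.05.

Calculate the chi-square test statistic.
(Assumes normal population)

df = n - 1 = 49
χ² = (n-1)s²/σ₀² = 49×47.79/40 = 58.5427
Critical values: χ²_{0.975,49} = 31.555, χ²_{0.025,49} = 70.222
Rejection region: χ² < 31.555 or χ² > 70.222
Decision: fail to reject H₀

Answer: χ² = 58.5427, fail to reject H₀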